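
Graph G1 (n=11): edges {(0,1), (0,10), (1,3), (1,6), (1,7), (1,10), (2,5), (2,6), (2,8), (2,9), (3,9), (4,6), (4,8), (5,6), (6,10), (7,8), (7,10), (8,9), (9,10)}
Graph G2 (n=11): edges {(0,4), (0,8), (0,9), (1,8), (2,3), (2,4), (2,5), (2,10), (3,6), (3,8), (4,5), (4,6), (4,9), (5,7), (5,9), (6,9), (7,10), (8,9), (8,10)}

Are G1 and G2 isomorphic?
No, not isomorphic

The graphs are NOT isomorphic.

Degrees in G1: deg(0)=2, deg(1)=5, deg(2)=4, deg(3)=2, deg(4)=2, deg(5)=2, deg(6)=5, deg(7)=3, deg(8)=4, deg(9)=4, deg(10)=5.
Sorted degree sequence of G1: [5, 5, 5, 4, 4, 4, 3, 2, 2, 2, 2].
Degrees in G2: deg(0)=3, deg(1)=1, deg(2)=4, deg(3)=3, deg(4)=5, deg(5)=4, deg(6)=3, deg(7)=2, deg(8)=5, deg(9)=5, deg(10)=3.
Sorted degree sequence of G2: [5, 5, 5, 4, 4, 3, 3, 3, 3, 2, 1].
The (sorted) degree sequence is an isomorphism invariant, so since G1 and G2 have different degree sequences they cannot be isomorphic.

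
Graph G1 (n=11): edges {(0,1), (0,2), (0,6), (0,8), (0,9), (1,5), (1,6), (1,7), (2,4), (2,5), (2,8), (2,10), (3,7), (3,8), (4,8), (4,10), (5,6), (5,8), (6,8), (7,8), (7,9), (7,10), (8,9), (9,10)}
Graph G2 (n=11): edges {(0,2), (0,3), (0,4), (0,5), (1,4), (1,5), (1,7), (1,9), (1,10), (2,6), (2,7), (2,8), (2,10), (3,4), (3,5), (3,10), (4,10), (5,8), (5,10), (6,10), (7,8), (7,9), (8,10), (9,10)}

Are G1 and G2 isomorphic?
Yes, isomorphic

The graphs are isomorphic.
One valid mapping φ: V(G1) → V(G2): 0→5, 1→0, 2→1, 3→6, 4→9, 5→4, 6→3, 7→2, 8→10, 9→8, 10→7

Verify φ preserves adjacency — for each edge of G1, its image is an edge of G2:
  (0,1) → (φ(0),φ(1)) = (0,5) ∈ E(G2) ✓
  (0,2) → (φ(0),φ(2)) = (1,5) ∈ E(G2) ✓
  (0,6) → (φ(0),φ(6)) = (3,5) ∈ E(G2) ✓
  (0,8) → (φ(0),φ(8)) = (5,10) ∈ E(G2) ✓
  (0,9) → (φ(0),φ(9)) = (5,8) ∈ E(G2) ✓
  (1,5) → (φ(1),φ(5)) = (0,4) ∈ E(G2) ✓
  (1,6) → (φ(1),φ(6)) = (0,3) ∈ E(G2) ✓
  (1,7) → (φ(1),φ(7)) = (0,2) ∈ E(G2) ✓
  (2,4) → (φ(2),φ(4)) = (1,9) ∈ E(G2) ✓
  (2,5) → (φ(2),φ(5)) = (1,4) ∈ E(G2) ✓
  (2,8) → (φ(2),φ(8)) = (1,10) ∈ E(G2) ✓
  (2,10) → (φ(2),φ(10)) = (1,7) ∈ E(G2) ✓
  (3,7) → (φ(3),φ(7)) = (2,6) ∈ E(G2) ✓
  (3,8) → (φ(3),φ(8)) = (6,10) ∈ E(G2) ✓
  (4,8) → (φ(4),φ(8)) = (9,10) ∈ E(G2) ✓
  (4,10) → (φ(4),φ(10)) = (7,9) ∈ E(G2) ✓
  (5,6) → (φ(5),φ(6)) = (3,4) ∈ E(G2) ✓
  (5,8) → (φ(5),φ(8)) = (4,10) ∈ E(G2) ✓
  (6,8) → (φ(6),φ(8)) = (3,10) ∈ E(G2) ✓
  (7,8) → (φ(7),φ(8)) = (2,10) ∈ E(G2) ✓
  (7,9) → (φ(7),φ(9)) = (2,8) ∈ E(G2) ✓
  (7,10) → (φ(7),φ(10)) = (2,7) ∈ E(G2) ✓
  (8,9) → (φ(8),φ(9)) = (8,10) ∈ E(G2) ✓
  (9,10) → (φ(9),φ(10)) = (7,8) ∈ E(G2) ✓
All 24 edges of G1 map to edges of G2, and |E(G1)| = |E(G2)| = 24, so φ is a bijection on edges as well as vertices. Hence G1 ≅ G2.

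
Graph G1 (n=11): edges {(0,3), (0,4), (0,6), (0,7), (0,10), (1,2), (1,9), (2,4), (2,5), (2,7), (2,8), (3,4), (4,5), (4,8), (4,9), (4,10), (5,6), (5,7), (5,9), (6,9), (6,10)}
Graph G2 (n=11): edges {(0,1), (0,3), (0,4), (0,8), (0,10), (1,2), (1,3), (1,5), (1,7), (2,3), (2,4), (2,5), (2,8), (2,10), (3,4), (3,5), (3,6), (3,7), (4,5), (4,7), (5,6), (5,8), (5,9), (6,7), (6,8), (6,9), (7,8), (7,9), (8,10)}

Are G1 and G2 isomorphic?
No, not isomorphic

The graphs are NOT isomorphic.

Degrees in G1: deg(0)=5, deg(1)=2, deg(2)=5, deg(3)=2, deg(4)=7, deg(5)=5, deg(6)=4, deg(7)=3, deg(8)=2, deg(9)=4, deg(10)=3.
Sorted degree sequence of G1: [7, 5, 5, 5, 4, 4, 3, 3, 2, 2, 2].
Degrees in G2: deg(0)=5, deg(1)=5, deg(2)=6, deg(3)=7, deg(4)=5, deg(5)=7, deg(6)=5, deg(7)=6, deg(8)=6, deg(9)=3, deg(10)=3.
Sorted degree sequence of G2: [7, 7, 6, 6, 6, 5, 5, 5, 5, 3, 3].
The (sorted) degree sequence is an isomorphism invariant, so since G1 and G2 have different degree sequences they cannot be isomorphic.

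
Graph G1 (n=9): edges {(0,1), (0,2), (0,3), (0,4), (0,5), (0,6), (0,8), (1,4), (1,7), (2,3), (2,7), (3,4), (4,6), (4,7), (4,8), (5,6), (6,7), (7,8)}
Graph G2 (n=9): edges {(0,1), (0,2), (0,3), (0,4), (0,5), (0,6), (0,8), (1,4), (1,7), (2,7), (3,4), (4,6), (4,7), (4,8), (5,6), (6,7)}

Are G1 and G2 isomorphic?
No, not isomorphic

The graphs are NOT isomorphic.

Counting edges: G1 has 18 edge(s); G2 has 16 edge(s).
Edge count is an isomorphism invariant (a bijection on vertices induces a bijection on edges), so differing edge counts rule out isomorphism.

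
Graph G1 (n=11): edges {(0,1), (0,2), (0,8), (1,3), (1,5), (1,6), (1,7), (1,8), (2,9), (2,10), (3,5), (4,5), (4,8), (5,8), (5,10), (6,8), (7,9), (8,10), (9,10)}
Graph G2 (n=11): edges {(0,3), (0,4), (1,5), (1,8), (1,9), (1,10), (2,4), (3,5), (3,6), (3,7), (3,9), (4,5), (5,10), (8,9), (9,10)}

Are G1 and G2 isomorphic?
No, not isomorphic

The graphs are NOT isomorphic.

Counting triangles (3-cliques): G1 has 7, G2 has 3.
Triangle count is an isomorphism invariant, so differing triangle counts rule out isomorphism.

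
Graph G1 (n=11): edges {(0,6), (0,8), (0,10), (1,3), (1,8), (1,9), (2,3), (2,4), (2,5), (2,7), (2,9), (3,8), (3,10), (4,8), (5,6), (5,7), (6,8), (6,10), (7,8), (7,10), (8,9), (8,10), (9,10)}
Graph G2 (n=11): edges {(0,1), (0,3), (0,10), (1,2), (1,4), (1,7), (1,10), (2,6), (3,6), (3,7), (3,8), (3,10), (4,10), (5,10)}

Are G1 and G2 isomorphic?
No, not isomorphic

The graphs are NOT isomorphic.

Connected components of G1: 1 component(s) with vertex sets [[0, 1, 2, 3, 4, 5, 6, 7, 8, 9, 10]], sizes [11].
Connected components of G2: 2 component(s) with vertex sets [[9], [0, 1, 2, 3, 4, 5, 6, 7, 8, 10]], sizes [1, 10].
The number of connected components (and the multiset of component sizes) is an isomorphism invariant — an isomorphism maps each component of G1 bijectively onto a component of G2. Since G1 has 1 component(s) and G2 has 2, they cannot be isomorphic.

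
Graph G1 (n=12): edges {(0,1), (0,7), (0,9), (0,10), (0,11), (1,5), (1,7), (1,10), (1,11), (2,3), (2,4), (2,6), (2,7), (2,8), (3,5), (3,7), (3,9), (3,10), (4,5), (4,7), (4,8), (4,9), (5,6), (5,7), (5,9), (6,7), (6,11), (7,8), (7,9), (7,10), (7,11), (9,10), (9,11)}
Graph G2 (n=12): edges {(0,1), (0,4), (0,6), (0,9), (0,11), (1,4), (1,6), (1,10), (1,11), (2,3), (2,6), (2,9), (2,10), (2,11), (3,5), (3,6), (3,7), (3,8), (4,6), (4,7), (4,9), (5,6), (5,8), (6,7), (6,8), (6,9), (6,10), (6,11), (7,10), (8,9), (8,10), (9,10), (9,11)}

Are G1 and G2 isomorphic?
Yes, isomorphic

The graphs are isomorphic.
One valid mapping φ: V(G1) → V(G2): 0→0, 1→1, 2→3, 3→2, 4→8, 5→10, 6→7, 7→6, 8→5, 9→9, 10→11, 11→4

Verify φ preserves adjacency — for each edge of G1, its image is an edge of G2:
  (0,1) → (φ(0),φ(1)) = (0,1) ∈ E(G2) ✓
  (0,7) → (φ(0),φ(7)) = (0,6) ∈ E(G2) ✓
  (0,9) → (φ(0),φ(9)) = (0,9) ∈ E(G2) ✓
  (0,10) → (φ(0),φ(10)) = (0,11) ∈ E(G2) ✓
  (0,11) → (φ(0),φ(11)) = (0,4) ∈ E(G2) ✓
  (1,5) → (φ(1),φ(5)) = (1,10) ∈ E(G2) ✓
  (1,7) → (φ(1),φ(7)) = (1,6) ∈ E(G2) ✓
  (1,10) → (φ(1),φ(10)) = (1,11) ∈ E(G2) ✓
  (1,11) → (φ(1),φ(11)) = (1,4) ∈ E(G2) ✓
  (2,3) → (φ(2),φ(3)) = (2,3) ∈ E(G2) ✓
  (2,4) → (φ(2),φ(4)) = (3,8) ∈ E(G2) ✓
  (2,6) → (φ(2),φ(6)) = (3,7) ∈ E(G2) ✓
  (2,7) → (φ(2),φ(7)) = (3,6) ∈ E(G2) ✓
  (2,8) → (φ(2),φ(8)) = (3,5) ∈ E(G2) ✓
  (3,5) → (φ(3),φ(5)) = (2,10) ∈ E(G2) ✓
  (3,7) → (φ(3),φ(7)) = (2,6) ∈ E(G2) ✓
  (3,9) → (φ(3),φ(9)) = (2,9) ∈ E(G2) ✓
  (3,10) → (φ(3),φ(10)) = (2,11) ∈ E(G2) ✓
  (4,5) → (φ(4),φ(5)) = (8,10) ∈ E(G2) ✓
  (4,7) → (φ(4),φ(7)) = (6,8) ∈ E(G2) ✓
  (4,8) → (φ(4),φ(8)) = (5,8) ∈ E(G2) ✓
  (4,9) → (φ(4),φ(9)) = (8,9) ∈ E(G2) ✓
  (5,6) → (φ(5),φ(6)) = (7,10) ∈ E(G2) ✓
  (5,7) → (φ(5),φ(7)) = (6,10) ∈ E(G2) ✓
  (5,9) → (φ(5),φ(9)) = (9,10) ∈ E(G2) ✓
  (6,7) → (φ(6),φ(7)) = (6,7) ∈ E(G2) ✓
  (6,11) → (φ(6),φ(11)) = (4,7) ∈ E(G2) ✓
  (7,8) → (φ(7),φ(8)) = (5,6) ∈ E(G2) ✓
  (7,9) → (φ(7),φ(9)) = (6,9) ∈ E(G2) ✓
  (7,10) → (φ(7),φ(10)) = (6,11) ∈ E(G2) ✓
  (7,11) → (φ(7),φ(11)) = (4,6) ∈ E(G2) ✓
  (9,10) → (φ(9),φ(10)) = (9,11) ∈ E(G2) ✓
  (9,11) → (φ(9),φ(11)) = (4,9) ∈ E(G2) ✓
All 33 edges of G1 map to edges of G2, and |E(G1)| = |E(G2)| = 33, so φ is a bijection on edges as well as vertices. Hence G1 ≅ G2.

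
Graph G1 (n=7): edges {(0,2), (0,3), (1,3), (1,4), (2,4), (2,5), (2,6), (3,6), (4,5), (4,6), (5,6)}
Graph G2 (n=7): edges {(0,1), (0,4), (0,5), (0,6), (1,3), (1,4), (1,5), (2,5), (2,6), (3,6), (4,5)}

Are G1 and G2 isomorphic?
Yes, isomorphic

The graphs are isomorphic.
One valid mapping φ: V(G1) → V(G2): 0→2, 1→3, 2→5, 3→6, 4→1, 5→4, 6→0

Verify φ preserves adjacency — for each edge of G1, its image is an edge of G2:
  (0,2) → (φ(0),φ(2)) = (2,5) ∈ E(G2) ✓
  (0,3) → (φ(0),φ(3)) = (2,6) ∈ E(G2) ✓
  (1,3) → (φ(1),φ(3)) = (3,6) ∈ E(G2) ✓
  (1,4) → (φ(1),φ(4)) = (1,3) ∈ E(G2) ✓
  (2,4) → (φ(2),φ(4)) = (1,5) ∈ E(G2) ✓
  (2,5) → (φ(2),φ(5)) = (4,5) ∈ E(G2) ✓
  (2,6) → (φ(2),φ(6)) = (0,5) ∈ E(G2) ✓
  (3,6) → (φ(3),φ(6)) = (0,6) ∈ E(G2) ✓
  (4,5) → (φ(4),φ(5)) = (1,4) ∈ E(G2) ✓
  (4,6) → (φ(4),φ(6)) = (0,1) ∈ E(G2) ✓
  (5,6) → (φ(5),φ(6)) = (0,4) ∈ E(G2) ✓
All 11 edges of G1 map to edges of G2, and |E(G1)| = |E(G2)| = 11, so φ is a bijection on edges as well as vertices. Hence G1 ≅ G2.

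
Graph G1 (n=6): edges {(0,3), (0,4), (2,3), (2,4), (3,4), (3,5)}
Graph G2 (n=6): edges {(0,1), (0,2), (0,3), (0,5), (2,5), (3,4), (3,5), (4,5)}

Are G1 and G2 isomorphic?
No, not isomorphic

The graphs are NOT isomorphic.

Counting triangles (3-cliques): G1 has 2, G2 has 3.
Triangle count is an isomorphism invariant, so differing triangle counts rule out isomorphism.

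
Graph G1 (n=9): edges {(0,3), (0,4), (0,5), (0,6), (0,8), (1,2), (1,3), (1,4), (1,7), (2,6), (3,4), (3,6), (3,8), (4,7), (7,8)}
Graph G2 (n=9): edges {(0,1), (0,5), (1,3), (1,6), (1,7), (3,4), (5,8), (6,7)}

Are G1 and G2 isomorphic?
No, not isomorphic

The graphs are NOT isomorphic.

Connected components of G1: 1 component(s) with vertex sets [[0, 1, 2, 3, 4, 5, 6, 7, 8]], sizes [9].
Connected components of G2: 2 component(s) with vertex sets [[2], [0, 1, 3, 4, 5, 6, 7, 8]], sizes [1, 8].
The number of connected components (and the multiset of component sizes) is an isomorphism invariant — an isomorphism maps each component of G1 bijectively onto a component of G2. Since G1 has 1 component(s) and G2 has 2, they cannot be isomorphic.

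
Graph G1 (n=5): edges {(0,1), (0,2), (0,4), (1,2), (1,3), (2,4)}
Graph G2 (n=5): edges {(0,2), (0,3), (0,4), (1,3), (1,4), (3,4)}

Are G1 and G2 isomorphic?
Yes, isomorphic

The graphs are isomorphic.
One valid mapping φ: V(G1) → V(G2): 0→3, 1→0, 2→4, 3→2, 4→1

Verify φ preserves adjacency — for each edge of G1, its image is an edge of G2:
  (0,1) → (φ(0),φ(1)) = (0,3) ∈ E(G2) ✓
  (0,2) → (φ(0),φ(2)) = (3,4) ∈ E(G2) ✓
  (0,4) → (φ(0),φ(4)) = (1,3) ∈ E(G2) ✓
  (1,2) → (φ(1),φ(2)) = (0,4) ∈ E(G2) ✓
  (1,3) → (φ(1),φ(3)) = (0,2) ∈ E(G2) ✓
  (2,4) → (φ(2),φ(4)) = (1,4) ∈ E(G2) ✓
All 6 edges of G1 map to edges of G2, and |E(G1)| = |E(G2)| = 6, so φ is a bijection on edges as well as vertices. Hence G1 ≅ G2.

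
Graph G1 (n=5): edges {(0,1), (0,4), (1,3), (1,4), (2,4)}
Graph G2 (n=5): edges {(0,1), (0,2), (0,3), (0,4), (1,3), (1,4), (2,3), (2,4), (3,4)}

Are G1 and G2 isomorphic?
No, not isomorphic

The graphs are NOT isomorphic.

Degrees in G1: deg(0)=2, deg(1)=3, deg(2)=1, deg(3)=1, deg(4)=3.
Sorted degree sequence of G1: [3, 3, 2, 1, 1].
Degrees in G2: deg(0)=4, deg(1)=3, deg(2)=3, deg(3)=4, deg(4)=4.
Sorted degree sequence of G2: [4, 4, 4, 3, 3].
The (sorted) degree sequence is an isomorphism invariant, so since G1 and G2 have different degree sequences they cannot be isomorphic.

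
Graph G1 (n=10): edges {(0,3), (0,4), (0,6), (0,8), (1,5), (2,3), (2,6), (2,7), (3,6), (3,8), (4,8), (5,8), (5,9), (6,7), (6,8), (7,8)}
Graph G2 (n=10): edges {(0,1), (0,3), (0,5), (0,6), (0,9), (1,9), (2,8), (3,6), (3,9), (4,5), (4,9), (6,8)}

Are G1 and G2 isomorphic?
No, not isomorphic

The graphs are NOT isomorphic.

Connected components of G1: 1 component(s) with vertex sets [[0, 1, 2, 3, 4, 5, 6, 7, 8, 9]], sizes [10].
Connected components of G2: 2 component(s) with vertex sets [[7], [0, 1, 2, 3, 4, 5, 6, 8, 9]], sizes [1, 9].
The number of connected components (and the multiset of component sizes) is an isomorphism invariant — an isomorphism maps each component of G1 bijectively onto a component of G2. Since G1 has 1 component(s) and G2 has 2, they cannot be isomorphic.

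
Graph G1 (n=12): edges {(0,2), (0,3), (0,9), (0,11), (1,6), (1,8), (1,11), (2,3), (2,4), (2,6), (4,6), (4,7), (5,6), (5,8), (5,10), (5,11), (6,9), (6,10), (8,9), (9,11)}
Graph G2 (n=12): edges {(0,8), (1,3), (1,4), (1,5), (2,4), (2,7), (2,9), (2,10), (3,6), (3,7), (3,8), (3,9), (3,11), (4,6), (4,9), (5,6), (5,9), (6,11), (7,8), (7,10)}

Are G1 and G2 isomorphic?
Yes, isomorphic

The graphs are isomorphic.
One valid mapping φ: V(G1) → V(G2): 0→2, 1→1, 2→7, 3→10, 4→8, 5→6, 6→3, 7→0, 8→5, 9→9, 10→11, 11→4

Verify φ preserves adjacency — for each edge of G1, its image is an edge of G2:
  (0,2) → (φ(0),φ(2)) = (2,7) ∈ E(G2) ✓
  (0,3) → (φ(0),φ(3)) = (2,10) ∈ E(G2) ✓
  (0,9) → (φ(0),φ(9)) = (2,9) ∈ E(G2) ✓
  (0,11) → (φ(0),φ(11)) = (2,4) ∈ E(G2) ✓
  (1,6) → (φ(1),φ(6)) = (1,3) ∈ E(G2) ✓
  (1,8) → (φ(1),φ(8)) = (1,5) ∈ E(G2) ✓
  (1,11) → (φ(1),φ(11)) = (1,4) ∈ E(G2) ✓
  (2,3) → (φ(2),φ(3)) = (7,10) ∈ E(G2) ✓
  (2,4) → (φ(2),φ(4)) = (7,8) ∈ E(G2) ✓
  (2,6) → (φ(2),φ(6)) = (3,7) ∈ E(G2) ✓
  (4,6) → (φ(4),φ(6)) = (3,8) ∈ E(G2) ✓
  (4,7) → (φ(4),φ(7)) = (0,8) ∈ E(G2) ✓
  (5,6) → (φ(5),φ(6)) = (3,6) ∈ E(G2) ✓
  (5,8) → (φ(5),φ(8)) = (5,6) ∈ E(G2) ✓
  (5,10) → (φ(5),φ(10)) = (6,11) ∈ E(G2) ✓
  (5,11) → (φ(5),φ(11)) = (4,6) ∈ E(G2) ✓
  (6,9) → (φ(6),φ(9)) = (3,9) ∈ E(G2) ✓
  (6,10) → (φ(6),φ(10)) = (3,11) ∈ E(G2) ✓
  (8,9) → (φ(8),φ(9)) = (5,9) ∈ E(G2) ✓
  (9,11) → (φ(9),φ(11)) = (4,9) ∈ E(G2) ✓
All 20 edges of G1 map to edges of G2, and |E(G1)| = |E(G2)| = 20, so φ is a bijection on edges as well as vertices. Hence G1 ≅ G2.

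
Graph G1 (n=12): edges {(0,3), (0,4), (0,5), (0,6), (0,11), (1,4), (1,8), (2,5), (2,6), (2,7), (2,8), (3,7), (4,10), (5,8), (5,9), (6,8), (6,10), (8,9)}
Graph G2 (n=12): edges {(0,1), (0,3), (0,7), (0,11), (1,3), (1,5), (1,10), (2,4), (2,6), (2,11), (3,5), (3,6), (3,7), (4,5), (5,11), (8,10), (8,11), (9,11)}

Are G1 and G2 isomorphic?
Yes, isomorphic

The graphs are isomorphic.
One valid mapping φ: V(G1) → V(G2): 0→11, 1→6, 2→1, 3→8, 4→2, 5→0, 6→5, 7→10, 8→3, 9→7, 10→4, 11→9

Verify φ preserves adjacency — for each edge of G1, its image is an edge of G2:
  (0,3) → (φ(0),φ(3)) = (8,11) ∈ E(G2) ✓
  (0,4) → (φ(0),φ(4)) = (2,11) ∈ E(G2) ✓
  (0,5) → (φ(0),φ(5)) = (0,11) ∈ E(G2) ✓
  (0,6) → (φ(0),φ(6)) = (5,11) ∈ E(G2) ✓
  (0,11) → (φ(0),φ(11)) = (9,11) ∈ E(G2) ✓
  (1,4) → (φ(1),φ(4)) = (2,6) ∈ E(G2) ✓
  (1,8) → (φ(1),φ(8)) = (3,6) ∈ E(G2) ✓
  (2,5) → (φ(2),φ(5)) = (0,1) ∈ E(G2) ✓
  (2,6) → (φ(2),φ(6)) = (1,5) ∈ E(G2) ✓
  (2,7) → (φ(2),φ(7)) = (1,10) ∈ E(G2) ✓
  (2,8) → (φ(2),φ(8)) = (1,3) ∈ E(G2) ✓
  (3,7) → (φ(3),φ(7)) = (8,10) ∈ E(G2) ✓
  (4,10) → (φ(4),φ(10)) = (2,4) ∈ E(G2) ✓
  (5,8) → (φ(5),φ(8)) = (0,3) ∈ E(G2) ✓
  (5,9) → (φ(5),φ(9)) = (0,7) ∈ E(G2) ✓
  (6,8) → (φ(6),φ(8)) = (3,5) ∈ E(G2) ✓
  (6,10) → (φ(6),φ(10)) = (4,5) ∈ E(G2) ✓
  (8,9) → (φ(8),φ(9)) = (3,7) ∈ E(G2) ✓
All 18 edges of G1 map to edges of G2, and |E(G1)| = |E(G2)| = 18, so φ is a bijection on edges as well as vertices. Hence G1 ≅ G2.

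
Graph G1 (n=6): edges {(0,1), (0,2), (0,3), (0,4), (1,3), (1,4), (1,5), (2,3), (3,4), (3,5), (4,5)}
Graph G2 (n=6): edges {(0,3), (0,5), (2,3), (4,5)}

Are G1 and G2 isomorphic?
No, not isomorphic

The graphs are NOT isomorphic.

Counting triangles (3-cliques): G1 has 8, G2 has 0.
Triangle count is an isomorphism invariant, so differing triangle counts rule out isomorphism.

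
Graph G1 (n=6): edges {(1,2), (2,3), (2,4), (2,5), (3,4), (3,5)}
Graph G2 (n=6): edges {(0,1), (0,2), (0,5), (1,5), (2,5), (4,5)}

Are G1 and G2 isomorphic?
Yes, isomorphic

The graphs are isomorphic.
One valid mapping φ: V(G1) → V(G2): 0→3, 1→4, 2→5, 3→0, 4→2, 5→1

Verify φ preserves adjacency — for each edge of G1, its image is an edge of G2:
  (1,2) → (φ(1),φ(2)) = (4,5) ∈ E(G2) ✓
  (2,3) → (φ(2),φ(3)) = (0,5) ∈ E(G2) ✓
  (2,4) → (φ(2),φ(4)) = (2,5) ∈ E(G2) ✓
  (2,5) → (φ(2),φ(5)) = (1,5) ∈ E(G2) ✓
  (3,4) → (φ(3),φ(4)) = (0,2) ∈ E(G2) ✓
  (3,5) → (φ(3),φ(5)) = (0,1) ∈ E(G2) ✓
All 6 edges of G1 map to edges of G2, and |E(G1)| = |E(G2)| = 6, so φ is a bijection on edges as well as vertices. Hence G1 ≅ G2.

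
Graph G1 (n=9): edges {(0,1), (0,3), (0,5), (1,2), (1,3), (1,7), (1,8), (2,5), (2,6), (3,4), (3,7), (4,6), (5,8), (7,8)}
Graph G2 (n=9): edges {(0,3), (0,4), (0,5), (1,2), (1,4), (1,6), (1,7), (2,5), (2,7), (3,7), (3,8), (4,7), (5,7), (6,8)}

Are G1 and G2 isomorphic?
Yes, isomorphic

The graphs are isomorphic.
One valid mapping φ: V(G1) → V(G2): 0→4, 1→7, 2→3, 3→1, 4→6, 5→0, 6→8, 7→2, 8→5

Verify φ preserves adjacency — for each edge of G1, its image is an edge of G2:
  (0,1) → (φ(0),φ(1)) = (4,7) ∈ E(G2) ✓
  (0,3) → (φ(0),φ(3)) = (1,4) ∈ E(G2) ✓
  (0,5) → (φ(0),φ(5)) = (0,4) ∈ E(G2) ✓
  (1,2) → (φ(1),φ(2)) = (3,7) ∈ E(G2) ✓
  (1,3) → (φ(1),φ(3)) = (1,7) ∈ E(G2) ✓
  (1,7) → (φ(1),φ(7)) = (2,7) ∈ E(G2) ✓
  (1,8) → (φ(1),φ(8)) = (5,7) ∈ E(G2) ✓
  (2,5) → (φ(2),φ(5)) = (0,3) ∈ E(G2) ✓
  (2,6) → (φ(2),φ(6)) = (3,8) ∈ E(G2) ✓
  (3,4) → (φ(3),φ(4)) = (1,6) ∈ E(G2) ✓
  (3,7) → (φ(3),φ(7)) = (1,2) ∈ E(G2) ✓
  (4,6) → (φ(4),φ(6)) = (6,8) ∈ E(G2) ✓
  (5,8) → (φ(5),φ(8)) = (0,5) ∈ E(G2) ✓
  (7,8) → (φ(7),φ(8)) = (2,5) ∈ E(G2) ✓
All 14 edges of G1 map to edges of G2, and |E(G1)| = |E(G2)| = 14, so φ is a bijection on edges as well as vertices. Hence G1 ≅ G2.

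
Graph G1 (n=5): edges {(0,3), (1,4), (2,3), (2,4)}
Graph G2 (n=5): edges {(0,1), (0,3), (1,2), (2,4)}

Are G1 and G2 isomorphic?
Yes, isomorphic

The graphs are isomorphic.
One valid mapping φ: V(G1) → V(G2): 0→3, 1→4, 2→1, 3→0, 4→2

Verify φ preserves adjacency — for each edge of G1, its image is an edge of G2:
  (0,3) → (φ(0),φ(3)) = (0,3) ∈ E(G2) ✓
  (1,4) → (φ(1),φ(4)) = (2,4) ∈ E(G2) ✓
  (2,3) → (φ(2),φ(3)) = (0,1) ∈ E(G2) ✓
  (2,4) → (φ(2),φ(4)) = (1,2) ∈ E(G2) ✓
All 4 edges of G1 map to edges of G2, and |E(G1)| = |E(G2)| = 4, so φ is a bijection on edges as well as vertices. Hence G1 ≅ G2.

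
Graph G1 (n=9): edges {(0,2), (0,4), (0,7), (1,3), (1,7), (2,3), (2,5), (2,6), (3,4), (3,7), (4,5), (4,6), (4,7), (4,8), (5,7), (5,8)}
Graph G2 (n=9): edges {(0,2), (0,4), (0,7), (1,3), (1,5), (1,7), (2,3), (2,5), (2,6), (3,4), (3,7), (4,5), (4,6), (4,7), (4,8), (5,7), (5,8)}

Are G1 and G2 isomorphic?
No, not isomorphic

The graphs are NOT isomorphic.

Counting edges: G1 has 16 edge(s); G2 has 17 edge(s).
Edge count is an isomorphism invariant (a bijection on vertices induces a bijection on edges), so differing edge counts rule out isomorphism.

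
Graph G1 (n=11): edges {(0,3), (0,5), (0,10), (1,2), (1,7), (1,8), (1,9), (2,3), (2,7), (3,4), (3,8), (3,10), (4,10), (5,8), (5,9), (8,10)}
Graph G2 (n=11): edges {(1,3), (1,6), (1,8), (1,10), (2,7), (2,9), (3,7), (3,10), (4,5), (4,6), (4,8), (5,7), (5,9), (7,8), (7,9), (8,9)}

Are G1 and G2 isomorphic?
Yes, isomorphic

The graphs are isomorphic.
One valid mapping φ: V(G1) → V(G2): 0→5, 1→1, 2→3, 3→7, 4→2, 5→4, 6→0, 7→10, 8→8, 9→6, 10→9

Verify φ preserves adjacency — for each edge of G1, its image is an edge of G2:
  (0,3) → (φ(0),φ(3)) = (5,7) ∈ E(G2) ✓
  (0,5) → (φ(0),φ(5)) = (4,5) ∈ E(G2) ✓
  (0,10) → (φ(0),φ(10)) = (5,9) ∈ E(G2) ✓
  (1,2) → (φ(1),φ(2)) = (1,3) ∈ E(G2) ✓
  (1,7) → (φ(1),φ(7)) = (1,10) ∈ E(G2) ✓
  (1,8) → (φ(1),φ(8)) = (1,8) ∈ E(G2) ✓
  (1,9) → (φ(1),φ(9)) = (1,6) ∈ E(G2) ✓
  (2,3) → (φ(2),φ(3)) = (3,7) ∈ E(G2) ✓
  (2,7) → (φ(2),φ(7)) = (3,10) ∈ E(G2) ✓
  (3,4) → (φ(3),φ(4)) = (2,7) ∈ E(G2) ✓
  (3,8) → (φ(3),φ(8)) = (7,8) ∈ E(G2) ✓
  (3,10) → (φ(3),φ(10)) = (7,9) ∈ E(G2) ✓
  (4,10) → (φ(4),φ(10)) = (2,9) ∈ E(G2) ✓
  (5,8) → (φ(5),φ(8)) = (4,8) ∈ E(G2) ✓
  (5,9) → (φ(5),φ(9)) = (4,6) ∈ E(G2) ✓
  (8,10) → (φ(8),φ(10)) = (8,9) ∈ E(G2) ✓
All 16 edges of G1 map to edges of G2, and |E(G1)| = |E(G2)| = 16, so φ is a bijection on edges as well as vertices. Hence G1 ≅ G2.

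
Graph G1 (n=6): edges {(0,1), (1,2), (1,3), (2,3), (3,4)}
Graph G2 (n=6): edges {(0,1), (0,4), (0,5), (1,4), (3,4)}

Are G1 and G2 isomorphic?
Yes, isomorphic

The graphs are isomorphic.
One valid mapping φ: V(G1) → V(G2): 0→5, 1→0, 2→1, 3→4, 4→3, 5→2

Verify φ preserves adjacency — for each edge of G1, its image is an edge of G2:
  (0,1) → (φ(0),φ(1)) = (0,5) ∈ E(G2) ✓
  (1,2) → (φ(1),φ(2)) = (0,1) ∈ E(G2) ✓
  (1,3) → (φ(1),φ(3)) = (0,4) ∈ E(G2) ✓
  (2,3) → (φ(2),φ(3)) = (1,4) ∈ E(G2) ✓
  (3,4) → (φ(3),φ(4)) = (3,4) ∈ E(G2) ✓
All 5 edges of G1 map to edges of G2, and |E(G1)| = |E(G2)| = 5, so φ is a bijection on edges as well as vertices. Hence G1 ≅ G2.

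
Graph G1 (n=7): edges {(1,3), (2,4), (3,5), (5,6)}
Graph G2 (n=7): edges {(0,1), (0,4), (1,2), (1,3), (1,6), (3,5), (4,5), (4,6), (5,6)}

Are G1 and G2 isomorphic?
No, not isomorphic

The graphs are NOT isomorphic.

Counting triangles (3-cliques): G1 has 0, G2 has 1.
Triangle count is an isomorphism invariant, so differing triangle counts rule out isomorphism.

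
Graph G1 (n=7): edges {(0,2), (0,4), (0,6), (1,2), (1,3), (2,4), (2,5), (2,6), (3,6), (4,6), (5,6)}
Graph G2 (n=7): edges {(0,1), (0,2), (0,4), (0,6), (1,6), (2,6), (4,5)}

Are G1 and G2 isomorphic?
No, not isomorphic

The graphs are NOT isomorphic.

Connected components of G1: 1 component(s) with vertex sets [[0, 1, 2, 3, 4, 5, 6]], sizes [7].
Connected components of G2: 2 component(s) with vertex sets [[3], [0, 1, 2, 4, 5, 6]], sizes [1, 6].
The number of connected components (and the multiset of component sizes) is an isomorphism invariant — an isomorphism maps each component of G1 bijectively onto a component of G2. Since G1 has 1 component(s) and G2 has 2, they cannot be isomorphic.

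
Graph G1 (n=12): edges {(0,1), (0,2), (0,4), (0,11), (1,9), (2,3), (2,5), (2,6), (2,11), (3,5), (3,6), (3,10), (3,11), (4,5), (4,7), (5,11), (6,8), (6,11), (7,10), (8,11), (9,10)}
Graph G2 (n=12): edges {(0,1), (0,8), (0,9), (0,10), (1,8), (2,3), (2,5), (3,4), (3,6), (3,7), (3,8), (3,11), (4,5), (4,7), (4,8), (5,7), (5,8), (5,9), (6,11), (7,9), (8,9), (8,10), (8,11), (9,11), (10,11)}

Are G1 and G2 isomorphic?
No, not isomorphic

The graphs are NOT isomorphic.

Counting triangles (3-cliques): G1 has 9, G2 has 13.
Triangle count is an isomorphism invariant, so differing triangle counts rule out isomorphism.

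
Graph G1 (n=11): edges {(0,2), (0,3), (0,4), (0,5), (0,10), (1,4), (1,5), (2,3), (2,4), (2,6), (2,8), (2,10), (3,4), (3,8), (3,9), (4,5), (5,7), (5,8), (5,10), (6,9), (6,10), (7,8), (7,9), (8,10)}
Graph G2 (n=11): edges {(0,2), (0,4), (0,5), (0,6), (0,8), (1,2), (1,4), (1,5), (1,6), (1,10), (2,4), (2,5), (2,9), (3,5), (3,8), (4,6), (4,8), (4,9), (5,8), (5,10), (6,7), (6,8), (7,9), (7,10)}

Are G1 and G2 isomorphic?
Yes, isomorphic

The graphs are isomorphic.
One valid mapping φ: V(G1) → V(G2): 0→0, 1→3, 2→4, 3→6, 4→8, 5→5, 6→9, 7→10, 8→1, 9→7, 10→2

Verify φ preserves adjacency — for each edge of G1, its image is an edge of G2:
  (0,2) → (φ(0),φ(2)) = (0,4) ∈ E(G2) ✓
  (0,3) → (φ(0),φ(3)) = (0,6) ∈ E(G2) ✓
  (0,4) → (φ(0),φ(4)) = (0,8) ∈ E(G2) ✓
  (0,5) → (φ(0),φ(5)) = (0,5) ∈ E(G2) ✓
  (0,10) → (φ(0),φ(10)) = (0,2) ∈ E(G2) ✓
  (1,4) → (φ(1),φ(4)) = (3,8) ∈ E(G2) ✓
  (1,5) → (φ(1),φ(5)) = (3,5) ∈ E(G2) ✓
  (2,3) → (φ(2),φ(3)) = (4,6) ∈ E(G2) ✓
  (2,4) → (φ(2),φ(4)) = (4,8) ∈ E(G2) ✓
  (2,6) → (φ(2),φ(6)) = (4,9) ∈ E(G2) ✓
  (2,8) → (φ(2),φ(8)) = (1,4) ∈ E(G2) ✓
  (2,10) → (φ(2),φ(10)) = (2,4) ∈ E(G2) ✓
  (3,4) → (φ(3),φ(4)) = (6,8) ∈ E(G2) ✓
  (3,8) → (φ(3),φ(8)) = (1,6) ∈ E(G2) ✓
  (3,9) → (φ(3),φ(9)) = (6,7) ∈ E(G2) ✓
  (4,5) → (φ(4),φ(5)) = (5,8) ∈ E(G2) ✓
  (5,7) → (φ(5),φ(7)) = (5,10) ∈ E(G2) ✓
  (5,8) → (φ(5),φ(8)) = (1,5) ∈ E(G2) ✓
  (5,10) → (φ(5),φ(10)) = (2,5) ∈ E(G2) ✓
  (6,9) → (φ(6),φ(9)) = (7,9) ∈ E(G2) ✓
  (6,10) → (φ(6),φ(10)) = (2,9) ∈ E(G2) ✓
  (7,8) → (φ(7),φ(8)) = (1,10) ∈ E(G2) ✓
  (7,9) → (φ(7),φ(9)) = (7,10) ∈ E(G2) ✓
  (8,10) → (φ(8),φ(10)) = (1,2) ∈ E(G2) ✓
All 24 edges of G1 map to edges of G2, and |E(G1)| = |E(G2)| = 24, so φ is a bijection on edges as well as vertices. Hence G1 ≅ G2.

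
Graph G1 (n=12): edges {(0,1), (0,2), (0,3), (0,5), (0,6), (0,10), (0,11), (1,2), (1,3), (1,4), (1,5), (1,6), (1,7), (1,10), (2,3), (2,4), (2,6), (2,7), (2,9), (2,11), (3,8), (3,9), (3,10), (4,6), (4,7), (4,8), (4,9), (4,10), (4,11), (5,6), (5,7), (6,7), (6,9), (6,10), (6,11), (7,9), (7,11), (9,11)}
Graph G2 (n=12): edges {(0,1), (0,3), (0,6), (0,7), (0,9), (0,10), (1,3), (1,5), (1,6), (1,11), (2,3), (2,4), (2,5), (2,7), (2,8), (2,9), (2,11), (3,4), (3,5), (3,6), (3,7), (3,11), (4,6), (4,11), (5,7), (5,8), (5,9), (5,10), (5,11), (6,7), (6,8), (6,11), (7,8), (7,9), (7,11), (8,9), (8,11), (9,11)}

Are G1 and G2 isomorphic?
Yes, isomorphic

The graphs are isomorphic.
One valid mapping φ: V(G1) → V(G2): 0→6, 1→3, 2→7, 3→0, 4→5, 5→4, 6→11, 7→2, 8→10, 9→9, 10→1, 11→8

Verify φ preserves adjacency — for each edge of G1, its image is an edge of G2:
  (0,1) → (φ(0),φ(1)) = (3,6) ∈ E(G2) ✓
  (0,2) → (φ(0),φ(2)) = (6,7) ∈ E(G2) ✓
  (0,3) → (φ(0),φ(3)) = (0,6) ∈ E(G2) ✓
  (0,5) → (φ(0),φ(5)) = (4,6) ∈ E(G2) ✓
  (0,6) → (φ(0),φ(6)) = (6,11) ∈ E(G2) ✓
  (0,10) → (φ(0),φ(10)) = (1,6) ∈ E(G2) ✓
  (0,11) → (φ(0),φ(11)) = (6,8) ∈ E(G2) ✓
  (1,2) → (φ(1),φ(2)) = (3,7) ∈ E(G2) ✓
  (1,3) → (φ(1),φ(3)) = (0,3) ∈ E(G2) ✓
  (1,4) → (φ(1),φ(4)) = (3,5) ∈ E(G2) ✓
  (1,5) → (φ(1),φ(5)) = (3,4) ∈ E(G2) ✓
  (1,6) → (φ(1),φ(6)) = (3,11) ∈ E(G2) ✓
  (1,7) → (φ(1),φ(7)) = (2,3) ∈ E(G2) ✓
  (1,10) → (φ(1),φ(10)) = (1,3) ∈ E(G2) ✓
  (2,3) → (φ(2),φ(3)) = (0,7) ∈ E(G2) ✓
  (2,4) → (φ(2),φ(4)) = (5,7) ∈ E(G2) ✓
  (2,6) → (φ(2),φ(6)) = (7,11) ∈ E(G2) ✓
  (2,7) → (φ(2),φ(7)) = (2,7) ∈ E(G2) ✓
  (2,9) → (φ(2),φ(9)) = (7,9) ∈ E(G2) ✓
  (2,11) → (φ(2),φ(11)) = (7,8) ∈ E(G2) ✓
  (3,8) → (φ(3),φ(8)) = (0,10) ∈ E(G2) ✓
  (3,9) → (φ(3),φ(9)) = (0,9) ∈ E(G2) ✓
  (3,10) → (φ(3),φ(10)) = (0,1) ∈ E(G2) ✓
  (4,6) → (φ(4),φ(6)) = (5,11) ∈ E(G2) ✓
  (4,7) → (φ(4),φ(7)) = (2,5) ∈ E(G2) ✓
  (4,8) → (φ(4),φ(8)) = (5,10) ∈ E(G2) ✓
  (4,9) → (φ(4),φ(9)) = (5,9) ∈ E(G2) ✓
  (4,10) → (φ(4),φ(10)) = (1,5) ∈ E(G2) ✓
  (4,11) → (φ(4),φ(11)) = (5,8) ∈ E(G2) ✓
  (5,6) → (φ(5),φ(6)) = (4,11) ∈ E(G2) ✓
  (5,7) → (φ(5),φ(7)) = (2,4) ∈ E(G2) ✓
  (6,7) → (φ(6),φ(7)) = (2,11) ∈ E(G2) ✓
  (6,9) → (φ(6),φ(9)) = (9,11) ∈ E(G2) ✓
  (6,10) → (φ(6),φ(10)) = (1,11) ∈ E(G2) ✓
  (6,11) → (φ(6),φ(11)) = (8,11) ∈ E(G2) ✓
  (7,9) → (φ(7),φ(9)) = (2,9) ∈ E(G2) ✓
  (7,11) → (φ(7),φ(11)) = (2,8) ∈ E(G2) ✓
  (9,11) → (φ(9),φ(11)) = (8,9) ∈ E(G2) ✓
All 38 edges of G1 map to edges of G2, and |E(G1)| = |E(G2)| = 38, so φ is a bijection on edges as well as vertices. Hence G1 ≅ G2.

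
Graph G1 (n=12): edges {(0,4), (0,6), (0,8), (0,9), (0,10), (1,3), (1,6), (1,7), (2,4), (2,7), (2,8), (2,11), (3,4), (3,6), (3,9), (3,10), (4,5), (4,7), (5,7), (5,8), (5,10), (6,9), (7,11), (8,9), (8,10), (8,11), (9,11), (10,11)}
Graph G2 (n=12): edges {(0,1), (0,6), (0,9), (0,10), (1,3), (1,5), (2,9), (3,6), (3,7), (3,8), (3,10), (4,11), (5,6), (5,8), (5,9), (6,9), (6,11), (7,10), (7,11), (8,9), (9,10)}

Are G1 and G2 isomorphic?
No, not isomorphic

The graphs are NOT isomorphic.

Degrees in G1: deg(0)=5, deg(1)=3, deg(2)=4, deg(3)=5, deg(4)=5, deg(5)=4, deg(6)=4, deg(7)=5, deg(8)=6, deg(9)=5, deg(10)=5, deg(11)=5.
Sorted degree sequence of G1: [6, 5, 5, 5, 5, 5, 5, 5, 4, 4, 4, 3].
Degrees in G2: deg(0)=4, deg(1)=3, deg(2)=1, deg(3)=5, deg(4)=1, deg(5)=4, deg(6)=5, deg(7)=3, deg(8)=3, deg(9)=6, deg(10)=4, deg(11)=3.
Sorted degree sequence of G2: [6, 5, 5, 4, 4, 4, 3, 3, 3, 3, 1, 1].
The (sorted) degree sequence is an isomorphism invariant, so since G1 and G2 have different degree sequences they cannot be isomorphic.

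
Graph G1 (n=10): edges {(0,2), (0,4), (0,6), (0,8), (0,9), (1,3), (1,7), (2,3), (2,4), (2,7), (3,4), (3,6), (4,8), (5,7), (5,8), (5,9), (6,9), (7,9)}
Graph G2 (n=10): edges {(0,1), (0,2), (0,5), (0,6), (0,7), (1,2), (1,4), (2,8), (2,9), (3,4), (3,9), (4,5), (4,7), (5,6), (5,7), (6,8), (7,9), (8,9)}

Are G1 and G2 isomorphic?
Yes, isomorphic

The graphs are isomorphic.
One valid mapping φ: V(G1) → V(G2): 0→0, 1→3, 2→7, 3→4, 4→5, 5→8, 6→1, 7→9, 8→6, 9→2

Verify φ preserves adjacency — for each edge of G1, its image is an edge of G2:
  (0,2) → (φ(0),φ(2)) = (0,7) ∈ E(G2) ✓
  (0,4) → (φ(0),φ(4)) = (0,5) ∈ E(G2) ✓
  (0,6) → (φ(0),φ(6)) = (0,1) ∈ E(G2) ✓
  (0,8) → (φ(0),φ(8)) = (0,6) ∈ E(G2) ✓
  (0,9) → (φ(0),φ(9)) = (0,2) ∈ E(G2) ✓
  (1,3) → (φ(1),φ(3)) = (3,4) ∈ E(G2) ✓
  (1,7) → (φ(1),φ(7)) = (3,9) ∈ E(G2) ✓
  (2,3) → (φ(2),φ(3)) = (4,7) ∈ E(G2) ✓
  (2,4) → (φ(2),φ(4)) = (5,7) ∈ E(G2) ✓
  (2,7) → (φ(2),φ(7)) = (7,9) ∈ E(G2) ✓
  (3,4) → (φ(3),φ(4)) = (4,5) ∈ E(G2) ✓
  (3,6) → (φ(3),φ(6)) = (1,4) ∈ E(G2) ✓
  (4,8) → (φ(4),φ(8)) = (5,6) ∈ E(G2) ✓
  (5,7) → (φ(5),φ(7)) = (8,9) ∈ E(G2) ✓
  (5,8) → (φ(5),φ(8)) = (6,8) ∈ E(G2) ✓
  (5,9) → (φ(5),φ(9)) = (2,8) ∈ E(G2) ✓
  (6,9) → (φ(6),φ(9)) = (1,2) ∈ E(G2) ✓
  (7,9) → (φ(7),φ(9)) = (2,9) ∈ E(G2) ✓
All 18 edges of G1 map to edges of G2, and |E(G1)| = |E(G2)| = 18, so φ is a bijection on edges as well as vertices. Hence G1 ≅ G2.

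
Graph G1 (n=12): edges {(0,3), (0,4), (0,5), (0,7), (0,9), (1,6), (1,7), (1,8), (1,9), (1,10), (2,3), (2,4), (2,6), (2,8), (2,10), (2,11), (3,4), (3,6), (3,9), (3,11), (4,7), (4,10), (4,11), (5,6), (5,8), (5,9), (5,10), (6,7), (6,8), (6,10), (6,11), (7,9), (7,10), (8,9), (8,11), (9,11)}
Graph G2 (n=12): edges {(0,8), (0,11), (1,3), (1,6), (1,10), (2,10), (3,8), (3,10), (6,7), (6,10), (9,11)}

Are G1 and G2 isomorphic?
No, not isomorphic

The graphs are NOT isomorphic.

Connected components of G1: 1 component(s) with vertex sets [[0, 1, 2, 3, 4, 5, 6, 7, 8, 9, 10, 11]], sizes [12].
Connected components of G2: 3 component(s) with vertex sets [[4], [5], [0, 1, 2, 3, 6, 7, 8, 9, 10, 11]], sizes [1, 1, 10].
The number of connected components (and the multiset of component sizes) is an isomorphism invariant — an isomorphism maps each component of G1 bijectively onto a component of G2. Since G1 has 1 component(s) and G2 has 3, they cannot be isomorphic.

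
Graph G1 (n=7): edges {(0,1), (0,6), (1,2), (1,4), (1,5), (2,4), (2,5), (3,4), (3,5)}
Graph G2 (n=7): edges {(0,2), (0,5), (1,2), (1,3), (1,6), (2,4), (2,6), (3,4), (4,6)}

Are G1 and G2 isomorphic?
Yes, isomorphic

The graphs are isomorphic.
One valid mapping φ: V(G1) → V(G2): 0→0, 1→2, 2→6, 3→3, 4→4, 5→1, 6→5

Verify φ preserves adjacency — for each edge of G1, its image is an edge of G2:
  (0,1) → (φ(0),φ(1)) = (0,2) ∈ E(G2) ✓
  (0,6) → (φ(0),φ(6)) = (0,5) ∈ E(G2) ✓
  (1,2) → (φ(1),φ(2)) = (2,6) ∈ E(G2) ✓
  (1,4) → (φ(1),φ(4)) = (2,4) ∈ E(G2) ✓
  (1,5) → (φ(1),φ(5)) = (1,2) ∈ E(G2) ✓
  (2,4) → (φ(2),φ(4)) = (4,6) ∈ E(G2) ✓
  (2,5) → (φ(2),φ(5)) = (1,6) ∈ E(G2) ✓
  (3,4) → (φ(3),φ(4)) = (3,4) ∈ E(G2) ✓
  (3,5) → (φ(3),φ(5)) = (1,3) ∈ E(G2) ✓
All 9 edges of G1 map to edges of G2, and |E(G1)| = |E(G2)| = 9, so φ is a bijection on edges as well as vertices. Hence G1 ≅ G2.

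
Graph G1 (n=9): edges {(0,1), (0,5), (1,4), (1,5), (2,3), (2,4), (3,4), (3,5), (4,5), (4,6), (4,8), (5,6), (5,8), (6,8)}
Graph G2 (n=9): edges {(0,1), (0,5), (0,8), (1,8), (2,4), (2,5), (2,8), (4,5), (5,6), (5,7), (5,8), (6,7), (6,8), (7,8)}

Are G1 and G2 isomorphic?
Yes, isomorphic

The graphs are isomorphic.
One valid mapping φ: V(G1) → V(G2): 0→1, 1→0, 2→4, 3→2, 4→5, 5→8, 6→7, 7→3, 8→6

Verify φ preserves adjacency — for each edge of G1, its image is an edge of G2:
  (0,1) → (φ(0),φ(1)) = (0,1) ∈ E(G2) ✓
  (0,5) → (φ(0),φ(5)) = (1,8) ∈ E(G2) ✓
  (1,4) → (φ(1),φ(4)) = (0,5) ∈ E(G2) ✓
  (1,5) → (φ(1),φ(5)) = (0,8) ∈ E(G2) ✓
  (2,3) → (φ(2),φ(3)) = (2,4) ∈ E(G2) ✓
  (2,4) → (φ(2),φ(4)) = (4,5) ∈ E(G2) ✓
  (3,4) → (φ(3),φ(4)) = (2,5) ∈ E(G2) ✓
  (3,5) → (φ(3),φ(5)) = (2,8) ∈ E(G2) ✓
  (4,5) → (φ(4),φ(5)) = (5,8) ∈ E(G2) ✓
  (4,6) → (φ(4),φ(6)) = (5,7) ∈ E(G2) ✓
  (4,8) → (φ(4),φ(8)) = (5,6) ∈ E(G2) ✓
  (5,6) → (φ(5),φ(6)) = (7,8) ∈ E(G2) ✓
  (5,8) → (φ(5),φ(8)) = (6,8) ∈ E(G2) ✓
  (6,8) → (φ(6),φ(8)) = (6,7) ∈ E(G2) ✓
All 14 edges of G1 map to edges of G2, and |E(G1)| = |E(G2)| = 14, so φ is a bijection on edges as well as vertices. Hence G1 ≅ G2.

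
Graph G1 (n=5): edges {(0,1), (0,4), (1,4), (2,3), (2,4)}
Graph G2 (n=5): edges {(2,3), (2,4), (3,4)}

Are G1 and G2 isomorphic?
No, not isomorphic

The graphs are NOT isomorphic.

Connected components of G1: 1 component(s) with vertex sets [[0, 1, 2, 3, 4]], sizes [5].
Connected components of G2: 3 component(s) with vertex sets [[0], [1], [2, 3, 4]], sizes [1, 1, 3].
The number of connected components (and the multiset of component sizes) is an isomorphism invariant — an isomorphism maps each component of G1 bijectively onto a component of G2. Since G1 has 1 component(s) and G2 has 3, they cannot be isomorphic.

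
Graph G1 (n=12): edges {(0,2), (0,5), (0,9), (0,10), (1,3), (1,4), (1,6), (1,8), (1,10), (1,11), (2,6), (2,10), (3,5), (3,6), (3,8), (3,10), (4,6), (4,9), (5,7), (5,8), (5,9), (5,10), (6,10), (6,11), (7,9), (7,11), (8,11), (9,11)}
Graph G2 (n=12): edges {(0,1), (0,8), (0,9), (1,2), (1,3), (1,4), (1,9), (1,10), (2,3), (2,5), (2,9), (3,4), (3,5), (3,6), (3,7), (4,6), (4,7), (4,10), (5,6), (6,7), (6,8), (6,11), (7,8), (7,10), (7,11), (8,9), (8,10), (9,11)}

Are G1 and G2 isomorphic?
Yes, isomorphic

The graphs are isomorphic.
One valid mapping φ: V(G1) → V(G2): 0→2, 1→7, 2→5, 3→4, 4→11, 5→1, 6→6, 7→0, 8→10, 9→9, 10→3, 11→8

Verify φ preserves adjacency — for each edge of G1, its image is an edge of G2:
  (0,2) → (φ(0),φ(2)) = (2,5) ∈ E(G2) ✓
  (0,5) → (φ(0),φ(5)) = (1,2) ∈ E(G2) ✓
  (0,9) → (φ(0),φ(9)) = (2,9) ∈ E(G2) ✓
  (0,10) → (φ(0),φ(10)) = (2,3) ∈ E(G2) ✓
  (1,3) → (φ(1),φ(3)) = (4,7) ∈ E(G2) ✓
  (1,4) → (φ(1),φ(4)) = (7,11) ∈ E(G2) ✓
  (1,6) → (φ(1),φ(6)) = (6,7) ∈ E(G2) ✓
  (1,8) → (φ(1),φ(8)) = (7,10) ∈ E(G2) ✓
  (1,10) → (φ(1),φ(10)) = (3,7) ∈ E(G2) ✓
  (1,11) → (φ(1),φ(11)) = (7,8) ∈ E(G2) ✓
  (2,6) → (φ(2),φ(6)) = (5,6) ∈ E(G2) ✓
  (2,10) → (φ(2),φ(10)) = (3,5) ∈ E(G2) ✓
  (3,5) → (φ(3),φ(5)) = (1,4) ∈ E(G2) ✓
  (3,6) → (φ(3),φ(6)) = (4,6) ∈ E(G2) ✓
  (3,8) → (φ(3),φ(8)) = (4,10) ∈ E(G2) ✓
  (3,10) → (φ(3),φ(10)) = (3,4) ∈ E(G2) ✓
  (4,6) → (φ(4),φ(6)) = (6,11) ∈ E(G2) ✓
  (4,9) → (φ(4),φ(9)) = (9,11) ∈ E(G2) ✓
  (5,7) → (φ(5),φ(7)) = (0,1) ∈ E(G2) ✓
  (5,8) → (φ(5),φ(8)) = (1,10) ∈ E(G2) ✓
  (5,9) → (φ(5),φ(9)) = (1,9) ∈ E(G2) ✓
  (5,10) → (φ(5),φ(10)) = (1,3) ∈ E(G2) ✓
  (6,10) → (φ(6),φ(10)) = (3,6) ∈ E(G2) ✓
  (6,11) → (φ(6),φ(11)) = (6,8) ∈ E(G2) ✓
  (7,9) → (φ(7),φ(9)) = (0,9) ∈ E(G2) ✓
  (7,11) → (φ(7),φ(11)) = (0,8) ∈ E(G2) ✓
  (8,11) → (φ(8),φ(11)) = (8,10) ∈ E(G2) ✓
  (9,11) → (φ(9),φ(11)) = (8,9) ∈ E(G2) ✓
All 28 edges of G1 map to edges of G2, and |E(G1)| = |E(G2)| = 28, so φ is a bijection on edges as well as vertices. Hence G1 ≅ G2.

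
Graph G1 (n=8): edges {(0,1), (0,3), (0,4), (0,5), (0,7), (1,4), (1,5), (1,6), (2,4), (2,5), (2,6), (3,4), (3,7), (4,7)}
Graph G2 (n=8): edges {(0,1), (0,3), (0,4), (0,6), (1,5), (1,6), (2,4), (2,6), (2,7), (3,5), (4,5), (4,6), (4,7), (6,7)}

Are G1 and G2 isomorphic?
Yes, isomorphic

The graphs are isomorphic.
One valid mapping φ: V(G1) → V(G2): 0→6, 1→0, 2→5, 3→7, 4→4, 5→1, 6→3, 7→2

Verify φ preserves adjacency — for each edge of G1, its image is an edge of G2:
  (0,1) → (φ(0),φ(1)) = (0,6) ∈ E(G2) ✓
  (0,3) → (φ(0),φ(3)) = (6,7) ∈ E(G2) ✓
  (0,4) → (φ(0),φ(4)) = (4,6) ∈ E(G2) ✓
  (0,5) → (φ(0),φ(5)) = (1,6) ∈ E(G2) ✓
  (0,7) → (φ(0),φ(7)) = (2,6) ∈ E(G2) ✓
  (1,4) → (φ(1),φ(4)) = (0,4) ∈ E(G2) ✓
  (1,5) → (φ(1),φ(5)) = (0,1) ∈ E(G2) ✓
  (1,6) → (φ(1),φ(6)) = (0,3) ∈ E(G2) ✓
  (2,4) → (φ(2),φ(4)) = (4,5) ∈ E(G2) ✓
  (2,5) → (φ(2),φ(5)) = (1,5) ∈ E(G2) ✓
  (2,6) → (φ(2),φ(6)) = (3,5) ∈ E(G2) ✓
  (3,4) → (φ(3),φ(4)) = (4,7) ∈ E(G2) ✓
  (3,7) → (φ(3),φ(7)) = (2,7) ∈ E(G2) ✓
  (4,7) → (φ(4),φ(7)) = (2,4) ∈ E(G2) ✓
All 14 edges of G1 map to edges of G2, and |E(G1)| = |E(G2)| = 14, so φ is a bijection on edges as well as vertices. Hence G1 ≅ G2.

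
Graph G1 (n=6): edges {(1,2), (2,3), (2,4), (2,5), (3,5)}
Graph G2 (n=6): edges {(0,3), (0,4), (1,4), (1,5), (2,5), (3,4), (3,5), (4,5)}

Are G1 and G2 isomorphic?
No, not isomorphic

The graphs are NOT isomorphic.

Degrees in G1: deg(0)=0, deg(1)=1, deg(2)=4, deg(3)=2, deg(4)=1, deg(5)=2.
Sorted degree sequence of G1: [4, 2, 2, 1, 1, 0].
Degrees in G2: deg(0)=2, deg(1)=2, deg(2)=1, deg(3)=3, deg(4)=4, deg(5)=4.
Sorted degree sequence of G2: [4, 4, 3, 2, 2, 1].
The (sorted) degree sequence is an isomorphism invariant, so since G1 and G2 have different degree sequences they cannot be isomorphic.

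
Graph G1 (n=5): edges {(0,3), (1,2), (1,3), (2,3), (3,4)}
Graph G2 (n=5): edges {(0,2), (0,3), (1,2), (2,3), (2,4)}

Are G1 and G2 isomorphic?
Yes, isomorphic

The graphs are isomorphic.
One valid mapping φ: V(G1) → V(G2): 0→4, 1→0, 2→3, 3→2, 4→1

Verify φ preserves adjacency — for each edge of G1, its image is an edge of G2:
  (0,3) → (φ(0),φ(3)) = (2,4) ∈ E(G2) ✓
  (1,2) → (φ(1),φ(2)) = (0,3) ∈ E(G2) ✓
  (1,3) → (φ(1),φ(3)) = (0,2) ∈ E(G2) ✓
  (2,3) → (φ(2),φ(3)) = (2,3) ∈ E(G2) ✓
  (3,4) → (φ(3),φ(4)) = (1,2) ∈ E(G2) ✓
All 5 edges of G1 map to edges of G2, and |E(G1)| = |E(G2)| = 5, so φ is a bijection on edges as well as vertices. Hence G1 ≅ G2.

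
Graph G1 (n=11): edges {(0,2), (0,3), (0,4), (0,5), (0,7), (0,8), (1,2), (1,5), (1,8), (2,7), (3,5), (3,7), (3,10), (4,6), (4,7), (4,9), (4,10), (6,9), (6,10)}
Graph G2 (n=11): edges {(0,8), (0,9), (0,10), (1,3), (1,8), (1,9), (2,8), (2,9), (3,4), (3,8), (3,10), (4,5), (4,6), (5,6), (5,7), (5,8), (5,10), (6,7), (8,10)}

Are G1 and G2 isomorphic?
Yes, isomorphic

The graphs are isomorphic.
One valid mapping φ: V(G1) → V(G2): 0→8, 1→9, 2→0, 3→3, 4→5, 5→1, 6→6, 7→10, 8→2, 9→7, 10→4

Verify φ preserves adjacency — for each edge of G1, its image is an edge of G2:
  (0,2) → (φ(0),φ(2)) = (0,8) ∈ E(G2) ✓
  (0,3) → (φ(0),φ(3)) = (3,8) ∈ E(G2) ✓
  (0,4) → (φ(0),φ(4)) = (5,8) ∈ E(G2) ✓
  (0,5) → (φ(0),φ(5)) = (1,8) ∈ E(G2) ✓
  (0,7) → (φ(0),φ(7)) = (8,10) ∈ E(G2) ✓
  (0,8) → (φ(0),φ(8)) = (2,8) ∈ E(G2) ✓
  (1,2) → (φ(1),φ(2)) = (0,9) ∈ E(G2) ✓
  (1,5) → (φ(1),φ(5)) = (1,9) ∈ E(G2) ✓
  (1,8) → (φ(1),φ(8)) = (2,9) ∈ E(G2) ✓
  (2,7) → (φ(2),φ(7)) = (0,10) ∈ E(G2) ✓
  (3,5) → (φ(3),φ(5)) = (1,3) ∈ E(G2) ✓
  (3,7) → (φ(3),φ(7)) = (3,10) ∈ E(G2) ✓
  (3,10) → (φ(3),φ(10)) = (3,4) ∈ E(G2) ✓
  (4,6) → (φ(4),φ(6)) = (5,6) ∈ E(G2) ✓
  (4,7) → (φ(4),φ(7)) = (5,10) ∈ E(G2) ✓
  (4,9) → (φ(4),φ(9)) = (5,7) ∈ E(G2) ✓
  (4,10) → (φ(4),φ(10)) = (4,5) ∈ E(G2) ✓
  (6,9) → (φ(6),φ(9)) = (6,7) ∈ E(G2) ✓
  (6,10) → (φ(6),φ(10)) = (4,6) ∈ E(G2) ✓
All 19 edges of G1 map to edges of G2, and |E(G1)| = |E(G2)| = 19, so φ is a bijection on edges as well as vertices. Hence G1 ≅ G2.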